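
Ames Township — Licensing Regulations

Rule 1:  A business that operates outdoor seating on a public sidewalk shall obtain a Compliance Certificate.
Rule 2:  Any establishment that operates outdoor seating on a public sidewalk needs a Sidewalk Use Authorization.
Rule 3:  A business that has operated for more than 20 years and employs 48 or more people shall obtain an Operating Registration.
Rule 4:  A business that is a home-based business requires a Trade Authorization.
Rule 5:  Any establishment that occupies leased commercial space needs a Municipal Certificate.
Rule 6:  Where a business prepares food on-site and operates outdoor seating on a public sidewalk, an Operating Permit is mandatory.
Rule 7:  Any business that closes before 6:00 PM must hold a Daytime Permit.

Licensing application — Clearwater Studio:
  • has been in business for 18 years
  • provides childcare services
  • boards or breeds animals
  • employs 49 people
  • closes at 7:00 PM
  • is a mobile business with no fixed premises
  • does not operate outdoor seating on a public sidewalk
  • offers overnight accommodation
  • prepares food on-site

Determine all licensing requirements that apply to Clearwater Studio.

None

Rule 1: does not operate outdoor seating on a public sidewalk → Compliance Certificate not required.
Rule 2: does not operate outdoor seating on a public sidewalk → Sidewalk Use Authorization not required.
Rule 3: years in business 18 ≤ 20; employees 49 ≥ 48 → Operating Registration not required.
Rule 4: is a mobile business with no fixed premises (not: is a home-based business) → Trade Authorization not required.
Rule 5: is a mobile business with no fixed premises (not: occupies leased commercial space) → Municipal Certificate not required.
Rule 6: prepares food on-site; does not operate outdoor seating on a public sidewalk → Operating Permit not required.
Rule 7: closes 7:00 PM, after 6:00 PM → Daytime Permit not required.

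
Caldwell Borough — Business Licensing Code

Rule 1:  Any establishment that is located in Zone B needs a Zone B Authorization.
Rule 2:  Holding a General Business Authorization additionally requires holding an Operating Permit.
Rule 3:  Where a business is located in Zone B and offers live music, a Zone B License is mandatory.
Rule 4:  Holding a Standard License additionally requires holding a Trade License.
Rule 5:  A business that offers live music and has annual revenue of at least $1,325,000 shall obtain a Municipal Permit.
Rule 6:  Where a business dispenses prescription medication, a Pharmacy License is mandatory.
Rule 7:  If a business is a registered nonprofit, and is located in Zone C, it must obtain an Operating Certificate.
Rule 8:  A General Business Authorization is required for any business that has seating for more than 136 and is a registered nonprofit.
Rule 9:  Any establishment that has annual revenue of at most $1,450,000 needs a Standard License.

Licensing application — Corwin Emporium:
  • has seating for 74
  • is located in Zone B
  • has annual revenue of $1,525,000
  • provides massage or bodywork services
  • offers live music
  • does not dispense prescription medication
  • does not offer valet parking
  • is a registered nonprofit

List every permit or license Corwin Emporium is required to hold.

Municipal Permit, Zone B Authorization, Zone B License

Rule 1: is located in Zone B → Zone B Authorization required.
Rule 2: General Business Authorization is not required → no effect.
Rule 3: is located in Zone B; offers live music → Zone B License required.
Rule 4: Standard License is not required → no effect.
Rule 5: offers live music; revenue $1,525,000 ≥ $1,325,000 → Municipal Permit required.
Rule 6: does not dispense prescription medication → Pharmacy License not required.
Rule 7: is a registered nonprofit; is located in Zone B (not: is located in Zone C) → Operating Certificate not required.
Rule 8: seating 74 ≤ 136; is a registered nonprofit → General Business Authorization not required.
Rule 9: revenue $1,525,000 > $1,450,000 → Standard License not required.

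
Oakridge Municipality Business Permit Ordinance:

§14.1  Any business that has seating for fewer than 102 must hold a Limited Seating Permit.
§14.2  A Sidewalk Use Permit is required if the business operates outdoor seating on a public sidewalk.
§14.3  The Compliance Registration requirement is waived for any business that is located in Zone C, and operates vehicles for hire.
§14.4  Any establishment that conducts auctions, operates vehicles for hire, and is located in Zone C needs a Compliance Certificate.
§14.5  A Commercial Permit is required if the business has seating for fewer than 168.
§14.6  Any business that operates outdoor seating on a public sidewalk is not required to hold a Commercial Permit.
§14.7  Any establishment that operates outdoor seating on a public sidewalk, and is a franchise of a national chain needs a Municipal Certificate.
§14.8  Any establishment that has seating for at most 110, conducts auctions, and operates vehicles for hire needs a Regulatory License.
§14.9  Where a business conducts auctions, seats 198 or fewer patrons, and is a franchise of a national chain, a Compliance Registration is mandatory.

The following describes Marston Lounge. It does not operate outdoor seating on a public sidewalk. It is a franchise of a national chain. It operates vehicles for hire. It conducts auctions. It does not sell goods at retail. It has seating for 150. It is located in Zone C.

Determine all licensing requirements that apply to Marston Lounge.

§14.1 seating 150 ≥ 102 → Limited Seating Permit not required.
§14.2 does not operate outdoor seating on a public sidewalk → Sidewalk Use Permit not required.
§14.3 is located in Zone C; operates vehicles for hire → exempt from Compliance Registration.
§14.4 conducts auctions; operates vehicles for hire; is located in Zone C → Compliance Certificate required.
§14.5 seating 150 < 168 → Commercial Permit required.
§14.6 does not operate outdoor seating on a public sidewalk → Commercial Permit exemption does not apply.
§14.7 does not operate outdoor seating on a public sidewalk; is a franchise of a national chain → Municipal Certificate not required.
§14.8 seating 150 > 110; conducts auctions; operates vehicles for hire → Regulatory License not required.
§14.9 conducts auctions; seating 150 ≤ 198; is a franchise of a national chain → Compliance Registration required.

Commercial Permit, Compliance Certificate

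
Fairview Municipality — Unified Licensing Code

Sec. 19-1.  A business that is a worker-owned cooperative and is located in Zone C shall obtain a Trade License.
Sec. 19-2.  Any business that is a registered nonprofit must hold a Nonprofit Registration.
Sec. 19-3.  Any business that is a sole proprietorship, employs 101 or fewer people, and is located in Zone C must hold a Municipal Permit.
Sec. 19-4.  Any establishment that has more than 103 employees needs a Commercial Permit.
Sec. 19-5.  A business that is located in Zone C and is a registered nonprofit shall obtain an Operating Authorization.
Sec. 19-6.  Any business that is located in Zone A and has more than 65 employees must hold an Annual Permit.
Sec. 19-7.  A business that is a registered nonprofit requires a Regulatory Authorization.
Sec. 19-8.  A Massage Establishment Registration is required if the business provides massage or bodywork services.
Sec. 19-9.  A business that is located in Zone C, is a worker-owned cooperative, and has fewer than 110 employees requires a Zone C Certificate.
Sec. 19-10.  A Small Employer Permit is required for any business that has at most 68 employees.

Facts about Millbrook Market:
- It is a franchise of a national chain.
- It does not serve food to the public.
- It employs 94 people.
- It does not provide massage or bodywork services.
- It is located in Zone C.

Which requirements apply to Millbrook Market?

Sec. 19-1. is a franchise of a national chain (not: is a worker-owned cooperative); is located in Zone C → Trade License not required.
Sec. 19-2. is a franchise of a national chain (not: is a registered nonprofit) → Nonprofit Registration not required.
Sec. 19-3. is a franchise of a national chain (not: is a sole proprietorship); employees 94 ≤ 101; is located in Zone C → Municipal Permit not required.
Sec. 19-4. employees 94 ≤ 103 → Commercial Permit not required.
Sec. 19-5. is located in Zone C; is a franchise of a national chain (not: is a registered nonprofit) → Operating Authorization not required.
Sec. 19-6. is located in Zone C (not: is located in Zone A); employees 94 > 65 → Annual Permit not required.
Sec. 19-7. is a franchise of a national chain (not: is a registered nonprofit) → Regulatory Authorization not required.
Sec. 19-8. does not provide massage or bodywork services → Massage Establishment Registration not required.
Sec. 19-9. is located in Zone C; is a franchise of a national chain (not: is a worker-owned cooperative); employees 94 < 110 → Zone C Certificate not required.
Sec. 19-10. employees 94 > 68 → Small Employer Permit not required.

None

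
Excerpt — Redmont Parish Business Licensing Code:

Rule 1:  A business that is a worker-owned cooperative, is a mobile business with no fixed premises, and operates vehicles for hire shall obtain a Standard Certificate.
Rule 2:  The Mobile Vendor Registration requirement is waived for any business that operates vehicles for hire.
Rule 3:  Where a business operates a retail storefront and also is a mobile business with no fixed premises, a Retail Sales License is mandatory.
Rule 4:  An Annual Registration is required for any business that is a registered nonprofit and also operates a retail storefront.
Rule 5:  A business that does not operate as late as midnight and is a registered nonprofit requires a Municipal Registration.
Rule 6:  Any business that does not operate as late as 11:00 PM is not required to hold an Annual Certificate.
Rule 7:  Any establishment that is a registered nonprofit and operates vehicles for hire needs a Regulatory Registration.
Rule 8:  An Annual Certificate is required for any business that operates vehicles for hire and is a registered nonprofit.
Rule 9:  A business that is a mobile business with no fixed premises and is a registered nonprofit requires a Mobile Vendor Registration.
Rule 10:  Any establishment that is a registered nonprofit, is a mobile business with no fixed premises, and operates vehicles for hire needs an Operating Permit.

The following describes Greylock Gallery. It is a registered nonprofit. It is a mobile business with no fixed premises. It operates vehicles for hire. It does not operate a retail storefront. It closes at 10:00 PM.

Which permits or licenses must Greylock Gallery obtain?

Rule 1: is a registered nonprofit (not: is a worker-owned cooperative); is a mobile business with no fixed premises; operates vehicles for hire → Standard Certificate not required.
Rule 2: operates vehicles for hire → exempt from Mobile Vendor Registration.
Rule 3: does not operate a retail storefront; is a mobile business with no fixed premises → Retail Sales License not required.
Rule 4: is a registered nonprofit; does not operate a retail storefront → Annual Registration not required.
Rule 5: closes 10:00 PM, at/before midnight; is a registered nonprofit → Municipal Registration required.
Rule 6: closes 10:00 PM, at/before 11:00 PM → exempt from Annual Certificate.
Rule 7: is a registered nonprofit; operates vehicles for hire → Regulatory Registration required.
Rule 8: operates vehicles for hire; is a registered nonprofit → Annual Certificate required.
Rule 9: is a mobile business with no fixed premises; is a registered nonprofit → Mobile Vendor Registration required.
Rule 10: is a registered nonprofit; is a mobile business with no fixed premises; operates vehicles for hire → Operating Permit required.

Municipal Registration, Operating Permit, Regulatory Registration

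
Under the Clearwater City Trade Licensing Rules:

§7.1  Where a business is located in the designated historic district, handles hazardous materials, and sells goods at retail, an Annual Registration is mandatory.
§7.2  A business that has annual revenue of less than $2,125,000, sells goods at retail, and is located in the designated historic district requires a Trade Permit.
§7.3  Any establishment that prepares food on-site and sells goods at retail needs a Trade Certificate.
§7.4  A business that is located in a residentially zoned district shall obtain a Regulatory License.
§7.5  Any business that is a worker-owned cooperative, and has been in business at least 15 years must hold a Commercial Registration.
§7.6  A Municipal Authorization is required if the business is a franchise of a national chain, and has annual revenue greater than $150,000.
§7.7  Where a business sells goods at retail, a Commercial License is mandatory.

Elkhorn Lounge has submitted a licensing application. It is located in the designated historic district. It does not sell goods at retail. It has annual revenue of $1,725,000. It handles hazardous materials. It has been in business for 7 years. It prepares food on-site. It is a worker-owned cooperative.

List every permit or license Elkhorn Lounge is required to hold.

§7.1 is located in the designated historic district; handles hazardous materials; does not sell goods at retail → Annual Registration not required.
§7.2 revenue $1,725,000 < $2,125,000; does not sell goods at retail; is located in the designated historic district → Trade Permit not required.
§7.3 prepares food on-site; does not sell goods at retail → Trade Certificate not required.
§7.4 is located in the designated historic district (not: is located in a residentially zoned district) → Regulatory License not required.
§7.5 is a worker-owned cooperative; years in business 7 < 15 → Commercial Registration not required.
§7.6 is a worker-owned cooperative (not: is a franchise of a national chain); revenue $1,725,000 > $150,000 → Municipal Authorization not required.
§7.7 does not sell goods at retail → Commercial License not required.

None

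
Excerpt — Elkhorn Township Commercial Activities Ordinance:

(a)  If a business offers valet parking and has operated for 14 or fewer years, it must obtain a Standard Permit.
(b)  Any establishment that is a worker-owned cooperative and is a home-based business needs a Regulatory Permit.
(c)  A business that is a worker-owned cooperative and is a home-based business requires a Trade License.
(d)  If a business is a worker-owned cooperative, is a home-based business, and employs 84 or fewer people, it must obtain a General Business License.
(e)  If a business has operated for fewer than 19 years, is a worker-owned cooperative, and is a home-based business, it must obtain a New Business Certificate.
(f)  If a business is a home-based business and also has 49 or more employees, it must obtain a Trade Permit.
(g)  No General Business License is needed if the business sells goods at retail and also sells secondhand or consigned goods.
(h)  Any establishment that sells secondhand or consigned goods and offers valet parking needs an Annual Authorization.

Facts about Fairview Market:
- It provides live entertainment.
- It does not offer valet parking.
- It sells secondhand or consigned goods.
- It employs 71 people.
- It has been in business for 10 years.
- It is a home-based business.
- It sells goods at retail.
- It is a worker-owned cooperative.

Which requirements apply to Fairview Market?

(a) does not offer valet parking; years in business 10 ≤ 14 → Standard Permit not required.
(b) is a worker-owned cooperative; is a home-based business → Regulatory Permit required.
(c) is a worker-owned cooperative; is a home-based business → Trade License required.
(d) is a worker-owned cooperative; is a home-based business; employees 71 ≤ 84 → General Business License required.
(e) years in business 10 < 19; is a worker-owned cooperative; is a home-based business → New Business Certificate required.
(f) is a home-based business; employees 71 ≥ 49 → Trade Permit required.
(g) sells goods at retail; sells secondhand or consigned goods → exempt from General Business License.
(h) sells secondhand or consigned goods; does not offer valet parking → Annual Authorization not required.

New Business Certificate, Regulatory Permit, Trade License, Trade Permit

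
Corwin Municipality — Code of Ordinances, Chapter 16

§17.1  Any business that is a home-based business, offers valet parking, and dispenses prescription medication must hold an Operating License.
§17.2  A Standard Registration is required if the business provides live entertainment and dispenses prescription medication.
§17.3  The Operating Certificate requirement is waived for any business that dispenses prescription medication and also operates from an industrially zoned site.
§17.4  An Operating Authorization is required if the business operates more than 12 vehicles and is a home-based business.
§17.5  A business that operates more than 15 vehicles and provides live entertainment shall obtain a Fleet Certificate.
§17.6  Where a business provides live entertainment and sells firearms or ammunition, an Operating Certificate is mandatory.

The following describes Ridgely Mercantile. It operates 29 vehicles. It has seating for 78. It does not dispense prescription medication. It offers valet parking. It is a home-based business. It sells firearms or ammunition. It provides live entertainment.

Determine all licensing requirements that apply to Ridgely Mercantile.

§17.1 is a home-based business; offers valet parking; does not dispense prescription medication → Operating License not required.
§17.2 provides live entertainment; does not dispense prescription medication → Standard Registration not required.
§17.3 does not dispense prescription medication; is a home-based business (not: operates from an industrially zoned site) → Operating Certificate exemption does not apply.
§17.4 vehicles 29 > 12; is a home-based business → Operating Authorization required.
§17.5 vehicles 29 > 15; provides live entertainment → Fleet Certificate required.
§17.6 provides live entertainment; sells firearms or ammunition → Operating Certificate required.

Fleet Certificate, Operating Authorization, Operating Certificate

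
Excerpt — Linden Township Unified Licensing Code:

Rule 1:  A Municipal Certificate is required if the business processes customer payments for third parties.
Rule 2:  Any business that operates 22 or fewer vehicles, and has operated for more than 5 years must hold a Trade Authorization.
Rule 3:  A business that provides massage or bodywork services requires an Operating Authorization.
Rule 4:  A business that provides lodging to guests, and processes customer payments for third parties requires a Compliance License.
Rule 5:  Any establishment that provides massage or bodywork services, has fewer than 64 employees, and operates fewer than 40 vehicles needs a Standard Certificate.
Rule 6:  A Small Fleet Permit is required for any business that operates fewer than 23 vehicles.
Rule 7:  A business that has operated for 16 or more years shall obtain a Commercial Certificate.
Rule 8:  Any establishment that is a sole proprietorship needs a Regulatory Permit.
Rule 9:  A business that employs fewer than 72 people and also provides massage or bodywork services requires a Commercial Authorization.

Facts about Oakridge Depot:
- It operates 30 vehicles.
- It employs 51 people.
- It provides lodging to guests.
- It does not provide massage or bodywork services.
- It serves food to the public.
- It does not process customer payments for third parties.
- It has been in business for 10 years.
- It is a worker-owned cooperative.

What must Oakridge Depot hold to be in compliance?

Rule 1: does not process customer payments for third parties → Municipal Certificate not required.
Rule 2: vehicles 30 > 22; years in business 10 > 5 → Trade Authorization not required.
Rule 3: does not provide massage or bodywork services → Operating Authorization not required.
Rule 4: provides lodging to guests; does not process customer payments for third parties → Compliance License not required.
Rule 5: does not provide massage or bodywork services; employees 51 < 64; vehicles 30 < 40 → Standard Certificate not required.
Rule 6: vehicles 30 ≥ 23 → Small Fleet Permit not required.
Rule 7: years in business 10 < 16 → Commercial Certificate not required.
Rule 8: is a worker-owned cooperative (not: is a sole proprietorship) → Regulatory Permit not required.
Rule 9: employees 51 < 72; does not provide massage or bodywork services → Commercial Authorization not required.

None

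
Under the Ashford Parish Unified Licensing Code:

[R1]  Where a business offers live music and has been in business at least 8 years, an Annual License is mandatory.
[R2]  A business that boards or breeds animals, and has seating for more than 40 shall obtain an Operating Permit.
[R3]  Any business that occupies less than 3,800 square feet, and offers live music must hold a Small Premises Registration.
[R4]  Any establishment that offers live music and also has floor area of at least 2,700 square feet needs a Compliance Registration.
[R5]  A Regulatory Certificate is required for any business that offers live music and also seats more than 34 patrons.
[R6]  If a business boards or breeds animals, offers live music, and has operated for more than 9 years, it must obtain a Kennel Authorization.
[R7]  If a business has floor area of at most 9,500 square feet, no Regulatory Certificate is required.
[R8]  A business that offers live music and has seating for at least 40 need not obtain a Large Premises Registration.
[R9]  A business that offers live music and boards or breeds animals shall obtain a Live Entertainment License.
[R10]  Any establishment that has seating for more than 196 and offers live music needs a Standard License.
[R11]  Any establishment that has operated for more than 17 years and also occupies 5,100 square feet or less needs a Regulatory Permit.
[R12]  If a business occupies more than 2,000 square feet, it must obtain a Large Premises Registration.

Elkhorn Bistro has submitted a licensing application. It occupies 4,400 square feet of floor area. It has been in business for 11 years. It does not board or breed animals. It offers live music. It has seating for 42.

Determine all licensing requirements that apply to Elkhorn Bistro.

[R1] offers live music; years in business 11 ≥ 8 → Annual License required.
[R2] does not board or breed animals; seating 42 > 40 → Operating Permit not required.
[R3] floor area 4,400 square feet ≥ 3,800 square feet; offers live music → Small Premises Registration not required.
[R4] offers live music; floor area 4,400 square feet ≥ 2,700 square feet → Compliance Registration required.
[R5] offers live music; seating 42 > 34 → Regulatory Certificate required.
[R6] does not board or breed animals; offers live music; years in business 11 > 9 → Kennel Authorization not required.
[R7] floor area 4,400 square feet ≤ 9,500 square feet → exempt from Regulatory Certificate.
[R8] offers live music; seating 42 ≥ 40 → exempt from Large Premises Registration.
[R9] offers live music; does not board or breed animals → Live Entertainment License not required.
[R10] seating 42 ≤ 196; offers live music → Standard License not required.
[R11] years in business 11 ≤ 17; floor area 4,400 square feet ≤ 5,100 square feet → Regulatory Permit not required.
[R12] floor area 4,400 square feet > 2,000 square feet → Large Premises Registration required.

Annual License, Compliance Registration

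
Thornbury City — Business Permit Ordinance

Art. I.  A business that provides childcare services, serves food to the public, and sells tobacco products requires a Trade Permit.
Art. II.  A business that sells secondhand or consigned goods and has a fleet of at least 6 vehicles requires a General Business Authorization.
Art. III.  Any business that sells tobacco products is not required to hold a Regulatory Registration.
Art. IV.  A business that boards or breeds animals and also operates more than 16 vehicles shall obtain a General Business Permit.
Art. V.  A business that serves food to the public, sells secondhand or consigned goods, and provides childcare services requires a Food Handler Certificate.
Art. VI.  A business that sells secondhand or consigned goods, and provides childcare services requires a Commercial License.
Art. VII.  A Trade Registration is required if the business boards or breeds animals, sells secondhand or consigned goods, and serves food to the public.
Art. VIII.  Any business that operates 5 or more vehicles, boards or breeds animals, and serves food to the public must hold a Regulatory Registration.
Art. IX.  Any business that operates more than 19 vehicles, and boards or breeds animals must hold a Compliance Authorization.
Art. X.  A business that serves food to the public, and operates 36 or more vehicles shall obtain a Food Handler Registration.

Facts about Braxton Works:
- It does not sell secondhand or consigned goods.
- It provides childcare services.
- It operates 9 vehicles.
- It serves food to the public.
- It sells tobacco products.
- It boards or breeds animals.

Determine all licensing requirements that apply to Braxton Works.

Art. I. provides childcare services; serves food to the public; sells tobacco products → Trade Permit required.
Art. II. does not sell secondhand or consigned goods; vehicles 9 ≥ 6 → General Business Authorization not required.
Art. III. sells tobacco products → exempt from Regulatory Registration.
Art. IV. boards or breeds animals; vehicles 9 ≤ 16 → General Business Permit not required.
Art. V. serves food to the public; does not sell secondhand or consigned goods; provides childcare services → Food Handler Certificate not required.
Art. VI. does not sell secondhand or consigned goods; provides childcare services → Commercial License not required.
Art. VII. boards or breeds animals; does not sell secondhand or consigned goods; serves food to the public → Trade Registration not required.
Art. VIII. vehicles 9 ≥ 5; boards or breeds animals; serves food to the public → Regulatory Registration required.
Art. IX. vehicles 9 ≤ 19; boards or breeds animals → Compliance Authorization not required.
Art. X. serves food to the public; vehicles 9 < 36 → Food Handler Registration not required.

Trade Permit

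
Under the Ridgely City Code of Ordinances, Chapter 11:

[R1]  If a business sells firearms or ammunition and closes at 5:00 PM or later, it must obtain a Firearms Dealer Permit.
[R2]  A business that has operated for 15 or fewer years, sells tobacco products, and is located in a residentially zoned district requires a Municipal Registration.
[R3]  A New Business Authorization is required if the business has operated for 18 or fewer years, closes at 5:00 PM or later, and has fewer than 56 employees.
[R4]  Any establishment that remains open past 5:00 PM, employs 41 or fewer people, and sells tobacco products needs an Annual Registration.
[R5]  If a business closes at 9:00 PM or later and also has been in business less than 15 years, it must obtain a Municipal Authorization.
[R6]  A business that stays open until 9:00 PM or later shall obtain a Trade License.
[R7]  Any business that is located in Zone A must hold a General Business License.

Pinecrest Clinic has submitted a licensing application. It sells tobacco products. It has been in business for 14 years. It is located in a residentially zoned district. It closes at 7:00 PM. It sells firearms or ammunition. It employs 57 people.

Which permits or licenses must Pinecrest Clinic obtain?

Firearms Dealer Permit, Municipal Registration

[R1] sells firearms or ammunition; closes 7:00 PM, after 5:00 PM → Firearms Dealer Permit required.
[R2] years in business 14 ≤ 15; sells tobacco products; is located in a residentially zoned district → Municipal Registration required.
[R3] years in business 14 ≤ 18; closes 7:00 PM, after 5:00 PM; employees 57 ≥ 56 → New Business Authorization not required.
[R4] closes 7:00 PM, after 5:00 PM; employees 57 > 41; sells tobacco products → Annual Registration not required.
[R5] closes 7:00 PM, at/before 9:00 PM; years in business 14 < 15 → Municipal Authorization not required.
[R6] closes 7:00 PM, at/before 9:00 PM → Trade License not required.
[R7] is located in a residentially zoned district (not: is located in Zone A) → General Business License not required.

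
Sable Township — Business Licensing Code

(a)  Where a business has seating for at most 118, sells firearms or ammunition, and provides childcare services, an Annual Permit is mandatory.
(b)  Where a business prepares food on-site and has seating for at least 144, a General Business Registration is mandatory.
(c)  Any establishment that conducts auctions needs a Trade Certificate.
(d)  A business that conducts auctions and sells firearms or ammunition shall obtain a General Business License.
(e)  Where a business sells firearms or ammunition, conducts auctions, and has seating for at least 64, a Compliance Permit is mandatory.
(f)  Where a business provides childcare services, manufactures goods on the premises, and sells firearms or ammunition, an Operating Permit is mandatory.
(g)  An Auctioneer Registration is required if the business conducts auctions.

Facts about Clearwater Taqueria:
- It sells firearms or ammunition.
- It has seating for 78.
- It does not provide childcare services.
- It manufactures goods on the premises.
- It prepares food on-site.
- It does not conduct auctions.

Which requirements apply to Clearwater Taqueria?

None

(a) seating 78 ≤ 118; sells firearms or ammunition; does not provide childcare services → Annual Permit not required.
(b) prepares food on-site; seating 78 < 144 → General Business Registration not required.
(c) does not conduct auctions → Trade Certificate not required.
(d) does not conduct auctions; sells firearms or ammunition → General Business License not required.
(e) sells firearms or ammunition; does not conduct auctions; seating 78 ≥ 64 → Compliance Permit not required.
(f) does not provide childcare services; manufactures goods on the premises; sells firearms or ammunition → Operating Permit not required.
(g) does not conduct auctions → Auctioneer Registration not required.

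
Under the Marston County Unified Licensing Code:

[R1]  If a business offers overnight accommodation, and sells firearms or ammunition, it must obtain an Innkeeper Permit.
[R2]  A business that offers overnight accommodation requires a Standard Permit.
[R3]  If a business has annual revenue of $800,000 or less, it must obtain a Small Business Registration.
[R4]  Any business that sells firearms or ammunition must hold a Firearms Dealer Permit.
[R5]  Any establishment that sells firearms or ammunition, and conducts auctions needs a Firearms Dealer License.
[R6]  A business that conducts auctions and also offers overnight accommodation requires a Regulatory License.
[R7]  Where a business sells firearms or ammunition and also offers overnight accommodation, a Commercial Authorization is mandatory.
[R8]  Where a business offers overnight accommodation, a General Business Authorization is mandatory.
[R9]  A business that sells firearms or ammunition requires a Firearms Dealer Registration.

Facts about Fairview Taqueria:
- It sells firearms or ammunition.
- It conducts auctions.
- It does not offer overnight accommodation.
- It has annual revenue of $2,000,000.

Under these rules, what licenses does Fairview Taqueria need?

[R1] does not offer overnight accommodation; sells firearms or ammunition → Innkeeper Permit not required.
[R2] does not offer overnight accommodation → Standard Permit not required.
[R3] revenue $2,000,000 > $800,000 → Small Business Registration not required.
[R4] sells firearms or ammunition → Firearms Dealer Permit required.
[R5] sells firearms or ammunition; conducts auctions → Firearms Dealer License required.
[R6] conducts auctions; does not offer overnight accommodation → Regulatory License not required.
[R7] sells firearms or ammunition; does not offer overnight accommodation → Commercial Authorization not required.
[R8] does not offer overnight accommodation → General Business Authorization not required.
[R9] sells firearms or ammunition → Firearms Dealer Registration required.

Firearms Dealer License, Firearms Dealer Permit, Firearms Dealer Registration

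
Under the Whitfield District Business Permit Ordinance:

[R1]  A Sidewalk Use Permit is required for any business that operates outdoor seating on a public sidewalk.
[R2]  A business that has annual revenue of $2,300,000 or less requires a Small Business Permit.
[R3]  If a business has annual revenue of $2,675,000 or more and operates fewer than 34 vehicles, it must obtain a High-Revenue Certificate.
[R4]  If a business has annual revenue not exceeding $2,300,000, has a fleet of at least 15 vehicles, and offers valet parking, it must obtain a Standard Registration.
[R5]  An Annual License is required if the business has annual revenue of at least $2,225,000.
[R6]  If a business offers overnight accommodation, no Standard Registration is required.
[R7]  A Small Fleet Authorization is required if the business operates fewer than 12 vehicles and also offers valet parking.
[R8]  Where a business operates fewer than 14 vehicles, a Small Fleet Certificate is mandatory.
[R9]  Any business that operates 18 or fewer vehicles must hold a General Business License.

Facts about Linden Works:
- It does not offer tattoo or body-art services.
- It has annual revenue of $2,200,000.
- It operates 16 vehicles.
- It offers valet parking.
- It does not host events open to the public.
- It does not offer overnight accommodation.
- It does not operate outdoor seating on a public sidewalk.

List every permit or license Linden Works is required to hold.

General Business License, Small Business Permit, Standard Registration

[R1] does not operate outdoor seating on a public sidewalk → Sidewalk Use Permit not required.
[R2] revenue $2,200,000 ≤ $2,300,000 → Small Business Permit required.
[R3] revenue $2,200,000 < $2,675,000; vehicles 16 < 34 → High-Revenue Certificate not required.
[R4] revenue $2,200,000 ≤ $2,300,000; vehicles 16 ≥ 15; offers valet parking → Standard Registration required.
[R5] revenue $2,200,000 < $2,225,000 → Annual License not required.
[R6] does not offer overnight accommodation → Standard Registration exemption does not apply.
[R7] vehicles 16 ≥ 12; offers valet parking → Small Fleet Authorization not required.
[R8] vehicles 16 ≥ 14 → Small Fleet Certificate not required.
[R9] vehicles 16 ≤ 18 → General Business License required.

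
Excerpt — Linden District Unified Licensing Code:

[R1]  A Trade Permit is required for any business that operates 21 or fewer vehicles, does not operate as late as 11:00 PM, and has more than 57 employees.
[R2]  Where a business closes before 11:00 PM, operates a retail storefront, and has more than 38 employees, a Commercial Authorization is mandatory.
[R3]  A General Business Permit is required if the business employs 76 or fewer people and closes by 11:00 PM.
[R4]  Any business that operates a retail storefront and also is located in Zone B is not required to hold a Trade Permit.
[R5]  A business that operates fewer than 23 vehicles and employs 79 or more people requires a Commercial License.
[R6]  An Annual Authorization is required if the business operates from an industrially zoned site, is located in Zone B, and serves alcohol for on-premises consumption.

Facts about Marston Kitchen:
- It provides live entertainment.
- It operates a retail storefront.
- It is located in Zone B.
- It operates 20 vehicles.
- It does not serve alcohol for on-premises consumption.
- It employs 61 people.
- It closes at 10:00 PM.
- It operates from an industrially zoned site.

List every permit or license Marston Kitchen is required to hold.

[R1] vehicles 20 ≤ 21; closes 10:00 PM, at/before 11:00 PM; employees 61 > 57 → Trade Permit required.
[R2] closes 10:00 PM, at/before 11:00 PM; operates a retail storefront; employees 61 > 38 → Commercial Authorization required.
[R3] employees 61 ≤ 76; closes 10:00 PM, at/before 11:00 PM → General Business Permit required.
[R4] operates a retail storefront; is located in Zone B → exempt from Trade Permit.
[R5] vehicles 20 < 23; employees 61 < 79 → Commercial License not required.
[R6] operates from an industrially zoned site; is located in Zone B; does not serve alcohol for on-premises consumption → Annual Authorization not required.

Commercial Authorization, General Business Permit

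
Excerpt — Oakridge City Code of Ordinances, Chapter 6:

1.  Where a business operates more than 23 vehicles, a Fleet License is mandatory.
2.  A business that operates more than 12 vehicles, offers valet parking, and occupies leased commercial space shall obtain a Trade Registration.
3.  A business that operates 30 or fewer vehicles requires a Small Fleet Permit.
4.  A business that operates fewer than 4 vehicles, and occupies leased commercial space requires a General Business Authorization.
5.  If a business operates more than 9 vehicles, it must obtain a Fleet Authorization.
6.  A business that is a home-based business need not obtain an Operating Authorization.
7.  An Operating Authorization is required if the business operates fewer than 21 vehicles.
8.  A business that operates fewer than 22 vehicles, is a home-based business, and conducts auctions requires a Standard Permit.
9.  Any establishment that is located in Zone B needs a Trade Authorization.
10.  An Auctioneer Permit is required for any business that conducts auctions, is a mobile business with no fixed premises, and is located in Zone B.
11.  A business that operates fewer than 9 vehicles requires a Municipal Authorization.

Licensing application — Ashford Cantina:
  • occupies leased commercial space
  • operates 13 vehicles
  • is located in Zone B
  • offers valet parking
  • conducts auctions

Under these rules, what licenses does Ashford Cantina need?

Fleet Authorization, Operating Authorization, Small Fleet Permit, Trade Authorization, Trade Registration

1. vehicles 13 ≤ 23 → Fleet License not required.
2. vehicles 13 > 12; offers valet parking; occupies leased commercial space → Trade Registration required.
3. vehicles 13 ≤ 30 → Small Fleet Permit required.
4. vehicles 13 ≥ 4; occupies leased commercial space → General Business Authorization not required.
5. vehicles 13 > 9 → Fleet Authorization required.
6. occupies leased commercial space (not: is a home-based business) → Operating Authorization exemption does not apply.
7. vehicles 13 < 21 → Operating Authorization required.
8. vehicles 13 < 22; occupies leased commercial space (not: is a home-based business); conducts auctions → Standard Permit not required.
9. is located in Zone B → Trade Authorization required.
10. conducts auctions; occupies leased commercial space (not: is a mobile business with no fixed premises); is located in Zone B → Auctioneer Permit not required.
11. vehicles 13 ≥ 9 → Municipal Authorization not required.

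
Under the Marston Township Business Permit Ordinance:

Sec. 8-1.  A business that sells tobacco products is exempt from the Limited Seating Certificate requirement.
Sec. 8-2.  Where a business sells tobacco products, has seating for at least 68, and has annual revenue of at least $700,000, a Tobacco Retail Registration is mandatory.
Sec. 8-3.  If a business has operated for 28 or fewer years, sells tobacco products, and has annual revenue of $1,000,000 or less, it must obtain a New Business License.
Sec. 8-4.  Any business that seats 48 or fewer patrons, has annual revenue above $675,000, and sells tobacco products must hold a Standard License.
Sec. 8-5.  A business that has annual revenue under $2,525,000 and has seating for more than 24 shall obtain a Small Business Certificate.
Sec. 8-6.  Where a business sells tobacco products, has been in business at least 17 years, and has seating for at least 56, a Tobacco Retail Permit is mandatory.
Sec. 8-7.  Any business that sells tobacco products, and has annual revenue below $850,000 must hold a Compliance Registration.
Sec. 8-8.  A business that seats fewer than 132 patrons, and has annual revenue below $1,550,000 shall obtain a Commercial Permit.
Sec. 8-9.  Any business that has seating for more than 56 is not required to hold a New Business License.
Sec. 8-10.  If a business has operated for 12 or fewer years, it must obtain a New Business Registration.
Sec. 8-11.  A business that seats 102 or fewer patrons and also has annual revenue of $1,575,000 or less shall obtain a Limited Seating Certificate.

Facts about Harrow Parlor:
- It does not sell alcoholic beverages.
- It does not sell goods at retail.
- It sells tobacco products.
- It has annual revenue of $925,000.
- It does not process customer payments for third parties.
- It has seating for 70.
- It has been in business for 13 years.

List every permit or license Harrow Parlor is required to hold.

Sec. 8-1. sells tobacco products → exempt from Limited Seating Certificate.
Sec. 8-2. sells tobacco products; seating 70 ≥ 68; revenue $925,000 ≥ $700,000 → Tobacco Retail Registration required.
Sec. 8-3. years in business 13 ≤ 28; sells tobacco products; revenue $925,000 ≤ $1,000,000 → New Business License required.
Sec. 8-4. seating 70 > 48; revenue $925,000 > $675,000; sells tobacco products → Standard License not required.
Sec. 8-5. revenue $925,000 < $2,525,000; seating 70 > 24 → Small Business Certificate required.
Sec. 8-6. sells tobacco products; years in business 13 < 17; seating 70 ≥ 56 → Tobacco Retail Permit not required.
Sec. 8-7. sells tobacco products; revenue $925,000 ≥ $850,000 → Compliance Registration not required.
Sec. 8-8. seating 70 < 132; revenue $925,000 < $1,550,000 → Commercial Permit required.
Sec. 8-9. seating 70 > 56 → exempt from New Business License.
Sec. 8-10. years in business 13 > 12 → New Business Registration not required.
Sec. 8-11. seating 70 ≤ 102; revenue $925,000 ≤ $1,575,000 → Limited Seating Certificate required.

Commercial Permit, Small Business Certificate, Tobacco Retail Registration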